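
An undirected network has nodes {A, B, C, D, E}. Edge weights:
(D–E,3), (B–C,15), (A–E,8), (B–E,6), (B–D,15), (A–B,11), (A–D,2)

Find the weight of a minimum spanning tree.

26

Sort edges by weight, then run Kruskal:
A–D (2): add — endpoints in different components.
D–E (3): add — endpoints in different components.
B–E (6): add — endpoints in different components.
A–E (8): skip — A and E already connected.
A–B (11): skip — A and B already connected.
B–C (15): add — endpoints in different components.
MST edges: A–D, D–E, B–E, B–C; total weight 2+3+6+15 = 26.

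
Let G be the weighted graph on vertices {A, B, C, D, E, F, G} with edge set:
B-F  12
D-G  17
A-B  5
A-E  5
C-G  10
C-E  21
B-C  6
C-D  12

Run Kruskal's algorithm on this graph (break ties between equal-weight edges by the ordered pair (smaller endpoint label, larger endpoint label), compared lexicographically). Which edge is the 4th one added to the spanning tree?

Sort edges by weight, then run Kruskal:
A-B (5): add — endpoints in different components.
A-E (5): add — endpoints in different components.
B-C (6): add — endpoints in different components.
C-G (10): add — endpoints in different components.
B-F (12): add — endpoints in different components.
C-D (12): add — endpoints in different components.
The 4th edge added is C-G.

C-G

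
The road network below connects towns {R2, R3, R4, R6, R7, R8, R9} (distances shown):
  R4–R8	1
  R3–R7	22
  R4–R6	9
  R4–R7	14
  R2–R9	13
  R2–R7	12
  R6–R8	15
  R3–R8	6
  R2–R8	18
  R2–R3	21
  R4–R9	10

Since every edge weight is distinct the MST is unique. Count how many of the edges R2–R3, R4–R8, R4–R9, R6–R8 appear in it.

Kruskal: consider edges lightest-first.
R4–R8 (1): add. Components now {R7} {R3} {R2} {R9} {R4,R8} {R6}
R3–R8 (6): add. Components now {R7} {R3,R4,R8} {R2} {R9} {R6}
R4–R6 (9): add. Components now {R7} {R3,R4,R6,R8} {R2} {R9}
R4–R9 (10): add. Components now {R7} {R3,R4,R6,R8,R9} {R2}
R2–R7 (12): add. Components now {R2,R7} {R3,R4,R6,R8,R9}
R2–R9 (13): add. Components now {R2,R3,R4,R6,R7,R8,R9}
MST edge set: {R4–R8, R3–R8, R4–R6, R4–R9, R2–R7, R2–R9}.
Of the listed edges, {R4–R8, R4–R9} are in the MST → 2.

2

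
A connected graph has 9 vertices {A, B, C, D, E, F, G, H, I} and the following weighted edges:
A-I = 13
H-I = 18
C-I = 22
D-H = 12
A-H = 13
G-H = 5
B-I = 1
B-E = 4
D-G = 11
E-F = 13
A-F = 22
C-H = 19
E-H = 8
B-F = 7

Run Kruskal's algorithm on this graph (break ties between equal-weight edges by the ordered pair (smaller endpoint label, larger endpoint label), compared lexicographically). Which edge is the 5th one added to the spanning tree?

E-H

Sort edges by weight, then run Kruskal:
B-I (1): add — endpoints in different components.
B-E (4): add — endpoints in different components.
G-H (5): add — endpoints in different components.
B-F (7): add — endpoints in different components.
E-H (8): add — endpoints in different components.
D-G (11): add — endpoints in different components.
D-H (12): skip — D and H already connected.
A-H (13): add — endpoints in different components.
A-I (13): skip — A and I already connected.
E-F (13): skip — E and F already connected.
H-I (18): skip — H and I already connected.
C-H (19): add — endpoints in different components.
The 5th edge added is E-H.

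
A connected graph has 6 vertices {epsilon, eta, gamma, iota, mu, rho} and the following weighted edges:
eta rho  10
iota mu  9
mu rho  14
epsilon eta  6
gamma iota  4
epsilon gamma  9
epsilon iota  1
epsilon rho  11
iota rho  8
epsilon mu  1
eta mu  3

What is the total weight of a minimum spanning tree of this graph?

17

Prim, starting at gamma.
Step 1: frontier [gamma iota 4, epsilon gamma 9] → take gamma iota (4); add iota.
Step 2: frontier [epsilon gamma 9, epsilon iota 1, iota rho 8, iota mu 9] → take epsilon iota (1); add epsilon.
Step 3: frontier [epsilon mu 1, epsilon eta 6, epsilon rho 11, iota rho 8, iota mu 9] → take epsilon mu (1); add mu.
Step 4: frontier [epsilon eta 6, epsilon rho 11, iota rho 8, eta mu 3, mu rho 14] → take eta mu (3); add eta.
Step 5: frontier [epsilon rho 11, eta rho 10, iota rho 8, mu rho 14] → take iota rho (8); add rho.
MST edges: gamma iota, epsilon iota, epsilon mu, eta mu, iota rho; total weight 4+1+1+3+8 = 17.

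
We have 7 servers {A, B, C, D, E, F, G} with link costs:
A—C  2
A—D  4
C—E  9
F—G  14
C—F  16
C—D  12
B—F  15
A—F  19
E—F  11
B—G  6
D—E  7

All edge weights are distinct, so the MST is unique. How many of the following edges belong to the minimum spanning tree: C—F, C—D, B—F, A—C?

Kruskal: consider edges lightest-first.
A—C (2): add — endpoints in different components.
A—D (4): add — endpoints in different components.
B—G (6): add — endpoints in different components.
D—E (7): add — endpoints in different components.
C—E (9): skip — C and E already connected.
E—F (11): add — endpoints in different components.
C—D (12): skip — C and D already connected.
F—G (14): add — endpoints in different components.
MST edge set: {A—C, A—D, B—G, D—E, E—F, F—G}.
Of the listed edges, {A—C} are in the MST → 1.

1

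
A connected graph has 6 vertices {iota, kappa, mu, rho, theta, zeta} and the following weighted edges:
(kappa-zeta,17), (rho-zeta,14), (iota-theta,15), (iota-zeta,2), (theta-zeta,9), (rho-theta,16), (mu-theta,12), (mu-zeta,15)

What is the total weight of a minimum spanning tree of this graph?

54

Kruskal: consider edges lightest-first.
iota-zeta (2): add — endpoints in different components.
theta-zeta (9): add — endpoints in different components.
mu-theta (12): add — endpoints in different components.
rho-zeta (14): add — endpoints in different components.
iota-theta (15): skip — iota and theta already connected.
mu-zeta (15): skip — zeta and mu already connected.
rho-theta (16): skip — rho and theta already connected.
kappa-zeta (17): add — endpoints in different components.
MST edges: iota-zeta, theta-zeta, mu-theta, rho-zeta, kappa-zeta; total weight 2+9+12+14+17 = 54.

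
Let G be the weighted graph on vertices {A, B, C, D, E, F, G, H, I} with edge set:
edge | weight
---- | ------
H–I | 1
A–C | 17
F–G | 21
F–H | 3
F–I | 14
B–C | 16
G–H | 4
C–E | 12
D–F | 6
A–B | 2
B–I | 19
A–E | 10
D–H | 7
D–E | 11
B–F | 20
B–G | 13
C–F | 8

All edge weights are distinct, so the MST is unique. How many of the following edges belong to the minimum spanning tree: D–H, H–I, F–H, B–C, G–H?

3

Sort edges by weight, then run Kruskal:
H–I (1): add — endpoints in different components.
A–B (2): add — endpoints in different components.
F–H (3): add — endpoints in different components.
G–H (4): add — endpoints in different components.
D–F (6): add — endpoints in different components.
D–H (7): skip — D and H already connected.
C–F (8): add — endpoints in different components.
A–E (10): add — endpoints in different components.
D–E (11): add — endpoints in different components.
MST edge set: {H–I, A–B, F–H, G–H, D–F, C–F, A–E, D–E}.
Of the listed edges, {H–I, F–H, G–H} are in the MST → 3.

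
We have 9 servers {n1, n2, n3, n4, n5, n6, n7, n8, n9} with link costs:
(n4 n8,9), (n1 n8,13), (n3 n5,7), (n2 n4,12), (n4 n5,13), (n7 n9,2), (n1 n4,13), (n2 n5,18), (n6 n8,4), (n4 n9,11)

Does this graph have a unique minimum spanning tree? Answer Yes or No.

No

Kruskal: consider edges lightest-first.
n7 n9 (2): add — endpoints in different components.
n6 n8 (4): add — endpoints in different components.
n3 n5 (7): add — endpoints in different components.
n4 n8 (9): add — endpoints in different components.
n4 n9 (11): add — endpoints in different components.
n2 n4 (12): add — endpoints in different components.
n1 n4 (13): add — endpoints in different components.
n1 n8 (13): skip — n1 and n8 already connected.
n4 n5 (13): add — endpoints in different components.
Non-tree edge n1 n8 has weight 13, equal to the heaviest edge on its tree cycle — swapping gives another MST of the same weight. Not unique.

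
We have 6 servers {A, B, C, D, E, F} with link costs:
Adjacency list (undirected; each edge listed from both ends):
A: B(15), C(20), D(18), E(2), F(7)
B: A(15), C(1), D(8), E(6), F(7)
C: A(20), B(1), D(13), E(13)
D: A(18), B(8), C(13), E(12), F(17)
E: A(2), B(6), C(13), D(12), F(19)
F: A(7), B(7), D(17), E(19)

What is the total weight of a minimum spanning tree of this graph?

Prim, starting at B.
Step 1: cheapest edge leaving the tree is B-C (1); add C.
Step 2: cheapest edge leaving the tree is B-E (6); add E.
Step 3: cheapest edge leaving the tree is A-E (2); add A.
Step 4: cheapest edge leaving the tree is A-F (7); add F.
Step 5: cheapest edge leaving the tree is B-D (8); add D.
MST edges: B-C, B-E, A-E, A-F, B-D; total weight 1+6+2+7+8 = 24.

24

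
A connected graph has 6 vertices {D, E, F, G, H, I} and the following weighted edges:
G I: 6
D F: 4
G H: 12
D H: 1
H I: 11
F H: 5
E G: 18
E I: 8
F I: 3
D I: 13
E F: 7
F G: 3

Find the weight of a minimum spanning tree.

Kruskal's algorithm — process edges by increasing weight (ties by edge label):
D H (1): add. Components now {D,H} {E} {F} {G} {I}
F G (3): add. Components now {D,H} {E} {F,G} {I}
F I (3): add. Components now {D,H} {E} {F,G,I}
D F (4): add. Components now {D,F,G,H,I} {E}
F H (5): skip — F and H already connected.
G I (6): skip — G and I already connected.
E F (7): add. Components now {D,E,F,G,H,I}
MST edges: D H, F G, F I, D F, E F; total weight 1+3+3+4+7 = 18.

18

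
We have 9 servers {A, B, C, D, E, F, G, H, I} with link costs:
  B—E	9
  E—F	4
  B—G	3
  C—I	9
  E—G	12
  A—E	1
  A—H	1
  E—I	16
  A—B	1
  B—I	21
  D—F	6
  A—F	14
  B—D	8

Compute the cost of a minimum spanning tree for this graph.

41

Kruskal's algorithm — process edges by increasing weight (ties by edge label):
A—B (1): add — endpoints in different components.
A—E (1): add — endpoints in different components.
A—H (1): add — endpoints in different components.
B—G (3): add — endpoints in different components.
E—F (4): add — endpoints in different components.
D—F (6): add — endpoints in different components.
B—D (8): skip — B and D already connected.
B—E (9): skip — B and E already connected.
C—I (9): add — endpoints in different components.
E—G (12): skip — E and G already connected.
A—F (14): skip — A and F already connected.
E—I (16): add — endpoints in different components.
MST edges: A—B, A—E, A—H, B—G, E—F, D—F, C—I, E—I; total weight 1+1+1+3+4+6+9+16 = 41.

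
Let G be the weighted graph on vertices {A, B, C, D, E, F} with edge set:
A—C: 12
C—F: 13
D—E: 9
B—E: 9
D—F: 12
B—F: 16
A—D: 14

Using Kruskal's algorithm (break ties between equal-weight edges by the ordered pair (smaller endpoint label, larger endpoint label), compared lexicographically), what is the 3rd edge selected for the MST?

A-C

Kruskal: consider edges lightest-first.
B—E (9): add. Components now {A} {B,E} {C} {D} {F}
D—E (9): add. Components now {A} {B,D,E} {C} {F}
A—C (12): add. Components now {A,C} {B,D,E} {F}
D—F (12): add. Components now {A,C} {B,D,E,F}
C—F (13): add. Components now {A,B,C,D,E,F}
The 3rd edge added is A—C.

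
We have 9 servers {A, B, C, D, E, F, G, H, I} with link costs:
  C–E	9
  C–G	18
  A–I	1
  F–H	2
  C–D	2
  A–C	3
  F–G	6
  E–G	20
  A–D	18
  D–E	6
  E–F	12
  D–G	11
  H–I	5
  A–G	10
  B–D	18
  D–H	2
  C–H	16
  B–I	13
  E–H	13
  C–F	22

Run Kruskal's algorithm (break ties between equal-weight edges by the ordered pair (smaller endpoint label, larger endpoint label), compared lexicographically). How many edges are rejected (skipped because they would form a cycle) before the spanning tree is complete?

Kruskal's algorithm — process edges by increasing weight (ties by edge label):
A–I (1): add — endpoints in different components.
C–D (2): add — endpoints in different components.
D–H (2): add — endpoints in different components.
F–H (2): add — endpoints in different components.
A–C (3): add — endpoints in different components.
H–I (5): skip — H and I already connected.
D–E (6): add — endpoints in different components.
F–G (6): add — endpoints in different components.
C–E (9): skip — C and E already connected.
A–G (10): skip — A and G already connected.
D–G (11): skip — D and G already connected.
E–F (12): skip — E and F already connected.
B–I (13): add — endpoints in different components.
Edges rejected before the tree was complete: 5.

5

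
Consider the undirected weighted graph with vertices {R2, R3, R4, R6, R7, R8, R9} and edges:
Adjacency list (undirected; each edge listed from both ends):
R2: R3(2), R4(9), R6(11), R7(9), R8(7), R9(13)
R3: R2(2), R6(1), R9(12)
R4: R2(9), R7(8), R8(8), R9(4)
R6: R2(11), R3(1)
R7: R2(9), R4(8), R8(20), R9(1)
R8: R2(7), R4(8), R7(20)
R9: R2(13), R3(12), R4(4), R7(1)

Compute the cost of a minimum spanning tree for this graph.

23

Sort edges by weight, then run Kruskal:
R3–R6 (1): add. Components now {R4} {R9} {R7} {R8} {R3,R6} {R2}
R7–R9 (1): add. Components now {R4} {R7,R9} {R8} {R3,R6} {R2}
R2–R3 (2): add. Components now {R4} {R7,R9} {R8} {R2,R3,R6}
R4–R9 (4): add. Components now {R4,R7,R9} {R8} {R2,R3,R6}
R2–R8 (7): add. Components now {R4,R7,R9} {R2,R3,R6,R8}
R4–R7 (8): skip — R4 and R7 already connected.
R4–R8 (8): add. Components now {R2,R3,R4,R6,R7,R8,R9}
MST edges: R3–R6, R7–R9, R2–R3, R4–R9, R2–R8, R4–R8; total weight 1+1+2+4+7+8 = 23.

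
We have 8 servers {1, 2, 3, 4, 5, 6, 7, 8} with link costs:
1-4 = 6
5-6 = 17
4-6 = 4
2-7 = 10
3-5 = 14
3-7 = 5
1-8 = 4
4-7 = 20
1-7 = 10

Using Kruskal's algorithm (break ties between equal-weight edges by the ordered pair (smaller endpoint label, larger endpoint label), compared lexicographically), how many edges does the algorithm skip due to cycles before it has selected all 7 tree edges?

0

Kruskal: consider edges lightest-first.
1-8 (4): add — endpoints in different components.
4-6 (4): add — endpoints in different components.
3-7 (5): add — endpoints in different components.
1-4 (6): add — endpoints in different components.
1-7 (10): add — endpoints in different components.
2-7 (10): add — endpoints in different components.
3-5 (14): add — endpoints in different components.
Edges rejected before the tree was complete: 0.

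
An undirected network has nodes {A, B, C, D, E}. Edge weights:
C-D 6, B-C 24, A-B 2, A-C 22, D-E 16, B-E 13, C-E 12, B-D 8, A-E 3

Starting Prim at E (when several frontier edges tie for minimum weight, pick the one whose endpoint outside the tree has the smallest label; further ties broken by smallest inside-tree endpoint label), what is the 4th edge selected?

C-D

Prim, starting at E.
Step 1: cheapest edge leaving the tree is A-E (3); add A.
Step 2: cheapest edge leaving the tree is A-B (2); add B.
Step 3: cheapest edge leaving the tree is B-D (8); add D.
Step 4: cheapest edge leaving the tree is C-D (6); add C.
The 4th edge added is C-D.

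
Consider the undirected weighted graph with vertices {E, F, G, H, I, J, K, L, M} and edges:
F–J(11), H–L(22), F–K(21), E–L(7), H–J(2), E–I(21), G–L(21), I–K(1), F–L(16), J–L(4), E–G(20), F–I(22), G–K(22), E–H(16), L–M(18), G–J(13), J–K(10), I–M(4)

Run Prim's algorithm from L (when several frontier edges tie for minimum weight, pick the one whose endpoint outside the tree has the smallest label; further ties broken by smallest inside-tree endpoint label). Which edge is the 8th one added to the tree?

Grow the tree from L using Prim:
Step 1: cheapest edge leaving the tree is J–L (4); add J.
Step 2: cheapest edge leaving the tree is H–J (2); add H.
Step 3: cheapest edge leaving the tree is E–L (7); add E.
Step 4: cheapest edge leaving the tree is J–K (10); add K.
Step 5: cheapest edge leaving the tree is I–K (1); add I.
Step 6: cheapest edge leaving the tree is I–M (4); add M.
Step 7: cheapest edge leaving the tree is F–J (11); add F.
Step 8: cheapest edge leaving the tree is G–J (13); add G.
The 8th edge added is G–J.

G-J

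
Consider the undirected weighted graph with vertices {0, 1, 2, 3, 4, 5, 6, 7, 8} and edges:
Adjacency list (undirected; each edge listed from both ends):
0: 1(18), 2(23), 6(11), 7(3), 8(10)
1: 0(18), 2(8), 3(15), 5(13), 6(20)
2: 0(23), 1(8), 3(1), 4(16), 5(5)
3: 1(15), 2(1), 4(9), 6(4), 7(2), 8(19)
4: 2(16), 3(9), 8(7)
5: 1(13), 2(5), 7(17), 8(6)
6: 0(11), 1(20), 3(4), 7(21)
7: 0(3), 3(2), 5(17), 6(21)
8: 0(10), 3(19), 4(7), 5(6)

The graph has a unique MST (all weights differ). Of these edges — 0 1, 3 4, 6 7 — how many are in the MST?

0

Kruskal: consider edges lightest-first.
2 3 (1): add — endpoints in different components.
3 7 (2): add — endpoints in different components.
0 7 (3): add — endpoints in different components.
3 6 (4): add — endpoints in different components.
2 5 (5): add — endpoints in different components.
5 8 (6): add — endpoints in different components.
4 8 (7): add — endpoints in different components.
1 2 (8): add — endpoints in different components.
MST edge set: {2 3, 3 7, 0 7, 3 6, 2 5, 5 8, 4 8, 1 2}.
Of the listed edges, {} are in the MST → 0.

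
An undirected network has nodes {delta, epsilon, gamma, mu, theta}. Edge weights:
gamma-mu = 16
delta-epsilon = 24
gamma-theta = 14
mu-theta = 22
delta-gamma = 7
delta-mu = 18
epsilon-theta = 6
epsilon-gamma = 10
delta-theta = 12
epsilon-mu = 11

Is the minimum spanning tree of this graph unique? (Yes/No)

Sort edges by weight, then run Kruskal:
epsilon-theta (6): add — endpoints in different components.
delta-gamma (7): add — endpoints in different components.
epsilon-gamma (10): add — endpoints in different components.
epsilon-mu (11): add — endpoints in different components.
Every non-tree edge has weight strictly greater than the heaviest edge on the tree path between its endpoints, so the MST is unique.

Yes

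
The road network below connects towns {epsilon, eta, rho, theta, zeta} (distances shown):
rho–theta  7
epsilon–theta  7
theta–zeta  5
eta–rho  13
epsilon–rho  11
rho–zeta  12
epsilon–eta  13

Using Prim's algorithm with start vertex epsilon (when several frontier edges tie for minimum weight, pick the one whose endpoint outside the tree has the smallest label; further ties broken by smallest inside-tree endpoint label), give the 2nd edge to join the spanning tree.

theta-zeta

Prim's algorithm from epsilon:
Step 1: cheapest edge leaving the tree is epsilon–theta (7); add theta.
Step 2: cheapest edge leaving the tree is theta–zeta (5); add zeta.
Step 3: cheapest edge leaving the tree is rho–theta (7); add rho.
Step 4: cheapest edge leaving the tree is epsilon–eta (13); add eta.
The 2nd edge added is theta–zeta.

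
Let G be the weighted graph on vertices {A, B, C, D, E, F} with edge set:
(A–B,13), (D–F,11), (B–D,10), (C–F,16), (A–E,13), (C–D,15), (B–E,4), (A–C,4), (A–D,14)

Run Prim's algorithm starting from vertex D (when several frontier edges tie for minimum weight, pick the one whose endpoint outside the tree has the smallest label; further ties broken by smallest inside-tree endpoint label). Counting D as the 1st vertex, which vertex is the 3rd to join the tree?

E

Grow the tree from D using Prim:
Step 1: frontier [B–D 10, D–F 11, A–D 14, C–D 15] → take B–D (10); add B.
Step 2: frontier [B–E 4, A–B 13, D–F 11, A–D 14, C–D 15] → take B–E (4); add E.
Step 3: frontier [A–B 13, D–F 11, A–D 14, C–D 15, A–E 13] → take D–F (11); add F.
Step 4: frontier [A–B 13, A–D 14, C–D 15, A–E 13, C–F 16] → take A–B (13); add A.
Step 5: frontier [A–C 4, C–D 15, C–F 16] → take A–C (4); add C.
Vertex order: D, B, E, F, A, C. The 3rd vertex is E.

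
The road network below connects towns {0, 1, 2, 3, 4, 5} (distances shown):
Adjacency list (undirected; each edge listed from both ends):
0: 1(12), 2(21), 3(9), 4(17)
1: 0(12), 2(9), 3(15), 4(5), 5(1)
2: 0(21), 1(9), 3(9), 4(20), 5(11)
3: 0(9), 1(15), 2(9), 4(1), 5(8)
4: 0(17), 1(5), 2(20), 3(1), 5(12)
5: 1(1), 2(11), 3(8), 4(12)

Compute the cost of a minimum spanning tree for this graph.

25

Sort edges by weight, then run Kruskal:
1–5 (1): add — endpoints in different components.
3–4 (1): add — endpoints in different components.
1–4 (5): add — endpoints in different components.
3–5 (8): skip — 3 and 5 already connected.
0–3 (9): add — endpoints in different components.
1–2 (9): add — endpoints in different components.
MST edges: 1–5, 3–4, 1–4, 0–3, 1–2; total weight 1+1+5+9+9 = 25.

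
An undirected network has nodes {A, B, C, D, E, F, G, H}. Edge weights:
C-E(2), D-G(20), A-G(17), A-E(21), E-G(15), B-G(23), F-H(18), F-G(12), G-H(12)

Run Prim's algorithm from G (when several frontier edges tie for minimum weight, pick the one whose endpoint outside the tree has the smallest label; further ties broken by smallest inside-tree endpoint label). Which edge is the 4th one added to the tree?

C-E

Prim's algorithm from G:
Step 1: cheapest edge leaving the tree is F-G (12); add F.
Step 2: cheapest edge leaving the tree is G-H (12); add H.
Step 3: cheapest edge leaving the tree is E-G (15); add E.
Step 4: cheapest edge leaving the tree is C-E (2); add C.
Step 5: cheapest edge leaving the tree is A-G (17); add A.
Step 6: cheapest edge leaving the tree is D-G (20); add D.
Step 7: cheapest edge leaving the tree is B-G (23); add B.
The 4th edge added is C-E.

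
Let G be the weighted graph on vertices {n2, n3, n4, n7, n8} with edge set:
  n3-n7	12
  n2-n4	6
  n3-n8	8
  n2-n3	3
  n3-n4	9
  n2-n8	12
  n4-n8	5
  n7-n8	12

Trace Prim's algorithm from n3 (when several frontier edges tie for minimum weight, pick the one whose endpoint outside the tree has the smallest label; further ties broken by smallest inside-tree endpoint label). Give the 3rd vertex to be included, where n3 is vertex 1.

n4

Prim, starting at n3.
Step 1: frontier [n2-n3 3, n3-n8 8, n3-n4 9, n3-n7 12] → take n2-n3 (3); add n2.
Step 2: frontier [n2-n4 6, n2-n8 12, n3-n8 8, n3-n4 9, n3-n7 12] → take n2-n4 (6); add n4.
Step 3: frontier [n2-n8 12, n3-n8 8, n3-n7 12, n4-n8 5] → take n4-n8 (5); add n8.
Step 4: frontier [n3-n7 12, n7-n8 12] → take n3-n7 (12); add n7.
Vertex order: n3, n2, n4, n8, n7. The 3rd vertex is n4.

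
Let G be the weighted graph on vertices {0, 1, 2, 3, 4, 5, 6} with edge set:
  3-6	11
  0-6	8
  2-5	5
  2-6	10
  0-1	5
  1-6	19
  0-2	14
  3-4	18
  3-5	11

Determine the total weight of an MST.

Kruskal's algorithm — process edges by increasing weight (ties by edge label):
0-1 (5): add. Components now {0,1} {2} {3} {4} {5} {6}
2-5 (5): add. Components now {0,1} {2,5} {3} {4} {6}
0-6 (8): add. Components now {0,1,6} {2,5} {3} {4}
2-6 (10): add. Components now {0,1,2,5,6} {3} {4}
3-5 (11): add. Components now {0,1,2,3,5,6} {4}
3-6 (11): skip — 3 and 6 already connected.
0-2 (14): skip — 0 and 2 already connected.
3-4 (18): add. Components now {0,1,2,3,4,5,6}
MST edges: 0-1, 2-5, 0-6, 2-6, 3-5, 3-4; total weight 5+5+8+10+11+18 = 57.

57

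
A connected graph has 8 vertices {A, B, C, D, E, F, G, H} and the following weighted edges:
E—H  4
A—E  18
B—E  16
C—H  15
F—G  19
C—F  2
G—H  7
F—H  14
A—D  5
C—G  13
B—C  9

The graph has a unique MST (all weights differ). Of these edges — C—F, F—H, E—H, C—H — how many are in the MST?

2

Kruskal: consider edges lightest-first.
C—F (2): add — endpoints in different components.
E—H (4): add — endpoints in different components.
A—D (5): add — endpoints in different components.
G—H (7): add — endpoints in different components.
B—C (9): add — endpoints in different components.
C—G (13): add — endpoints in different components.
F—H (14): skip — F and H already connected.
C—H (15): skip — C and H already connected.
B—E (16): skip — B and E already connected.
A—E (18): add — endpoints in different components.
MST edge set: {C—F, E—H, A—D, G—H, B—C, C—G, A—E}.
Of the listed edges, {C—F, E—H} are in the MST → 2.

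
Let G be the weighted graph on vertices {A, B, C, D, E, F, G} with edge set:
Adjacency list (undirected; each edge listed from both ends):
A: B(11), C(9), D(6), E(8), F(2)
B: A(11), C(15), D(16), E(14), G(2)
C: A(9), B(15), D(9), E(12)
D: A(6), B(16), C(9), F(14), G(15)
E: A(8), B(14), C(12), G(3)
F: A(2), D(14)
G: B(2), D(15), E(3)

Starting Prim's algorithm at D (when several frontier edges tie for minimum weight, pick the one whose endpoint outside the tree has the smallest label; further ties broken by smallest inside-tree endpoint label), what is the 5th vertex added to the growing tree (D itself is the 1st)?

G

Grow the tree from D using Prim:
Step 1: cheapest edge leaving the tree is A–D (6); add A.
Step 2: cheapest edge leaving the tree is A–F (2); add F.
Step 3: cheapest edge leaving the tree is A–E (8); add E.
Step 4: cheapest edge leaving the tree is E–G (3); add G.
Step 5: cheapest edge leaving the tree is B–G (2); add B.
Step 6: cheapest edge leaving the tree is A–C (9); add C.
Vertex order: D, A, F, E, G, B, C. The 5th vertex is G.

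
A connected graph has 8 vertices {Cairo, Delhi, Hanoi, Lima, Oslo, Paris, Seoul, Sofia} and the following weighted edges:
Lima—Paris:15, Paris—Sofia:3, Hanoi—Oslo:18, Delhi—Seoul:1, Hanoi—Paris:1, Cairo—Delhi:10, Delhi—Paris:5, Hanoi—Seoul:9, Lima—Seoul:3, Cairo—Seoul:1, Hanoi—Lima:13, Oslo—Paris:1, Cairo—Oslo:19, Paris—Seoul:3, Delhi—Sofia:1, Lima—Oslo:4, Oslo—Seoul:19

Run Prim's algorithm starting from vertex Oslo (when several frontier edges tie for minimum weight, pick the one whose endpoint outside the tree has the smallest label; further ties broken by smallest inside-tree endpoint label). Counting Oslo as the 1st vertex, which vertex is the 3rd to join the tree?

Prim's algorithm from Oslo:
Step 1: cheapest edge leaving the tree is Oslo—Paris (1); add Paris.
Step 2: cheapest edge leaving the tree is Hanoi—Paris (1); add Hanoi.
Step 3: cheapest edge leaving the tree is Paris—Seoul (3); add Seoul.
Step 4: cheapest edge leaving the tree is Cairo—Seoul (1); add Cairo.
Step 5: cheapest edge leaving the tree is Delhi—Seoul (1); add Delhi.
Step 6: cheapest edge leaving the tree is Delhi—Sofia (1); add Sofia.
Step 7: cheapest edge leaving the tree is Lima—Seoul (3); add Lima.
Vertex order: Oslo, Paris, Hanoi, Seoul, Cairo, Delhi, Sofia, Lima. The 3rd vertex is Hanoi.

Hanoi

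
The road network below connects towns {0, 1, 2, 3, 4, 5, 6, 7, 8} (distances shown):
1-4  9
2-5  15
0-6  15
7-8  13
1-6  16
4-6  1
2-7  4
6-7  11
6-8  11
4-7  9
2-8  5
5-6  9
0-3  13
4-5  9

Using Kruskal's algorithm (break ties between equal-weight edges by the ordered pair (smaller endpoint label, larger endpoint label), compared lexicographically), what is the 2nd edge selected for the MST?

Sort edges by weight, then run Kruskal:
4-6 (1): add — endpoints in different components.
2-7 (4): add — endpoints in different components.
2-8 (5): add — endpoints in different components.
1-4 (9): add — endpoints in different components.
4-5 (9): add — endpoints in different components.
4-7 (9): add — endpoints in different components.
5-6 (9): skip — 5 and 6 already connected.
6-7 (11): skip — 6 and 7 already connected.
6-8 (11): skip — 6 and 8 already connected.
0-3 (13): add — endpoints in different components.
7-8 (13): skip — 7 and 8 already connected.
0-6 (15): add — endpoints in different components.
The 2nd edge added is 2-7.

2-7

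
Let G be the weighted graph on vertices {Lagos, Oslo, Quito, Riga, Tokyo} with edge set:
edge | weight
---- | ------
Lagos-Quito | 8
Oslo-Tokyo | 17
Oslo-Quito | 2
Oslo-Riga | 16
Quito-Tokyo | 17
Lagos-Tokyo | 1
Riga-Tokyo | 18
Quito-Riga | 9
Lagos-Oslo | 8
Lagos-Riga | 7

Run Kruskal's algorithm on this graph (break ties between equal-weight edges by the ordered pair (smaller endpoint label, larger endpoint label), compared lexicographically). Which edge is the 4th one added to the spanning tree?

Sort edges by weight, then run Kruskal:
Lagos-Tokyo (1): add — endpoints in different components.
Oslo-Quito (2): add — endpoints in different components.
Lagos-Riga (7): add — endpoints in different components.
Lagos-Oslo (8): add — endpoints in different components.
The 4th edge added is Lagos-Oslo.

Lagos-Oslo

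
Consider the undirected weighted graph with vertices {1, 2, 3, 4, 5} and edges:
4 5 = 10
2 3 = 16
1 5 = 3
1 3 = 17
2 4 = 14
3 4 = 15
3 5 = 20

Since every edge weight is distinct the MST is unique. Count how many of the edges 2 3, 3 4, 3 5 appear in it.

1

Sort edges by weight, then run Kruskal:
1 5 (3): add. Components now {1,5} {2} {3} {4}
4 5 (10): add. Components now {1,4,5} {2} {3}
2 4 (14): add. Components now {1,2,4,5} {3}
3 4 (15): add. Components now {1,2,3,4,5}
MST edge set: {1 5, 4 5, 2 4, 3 4}.
Of the listed edges, {3 4} are in the MST → 1.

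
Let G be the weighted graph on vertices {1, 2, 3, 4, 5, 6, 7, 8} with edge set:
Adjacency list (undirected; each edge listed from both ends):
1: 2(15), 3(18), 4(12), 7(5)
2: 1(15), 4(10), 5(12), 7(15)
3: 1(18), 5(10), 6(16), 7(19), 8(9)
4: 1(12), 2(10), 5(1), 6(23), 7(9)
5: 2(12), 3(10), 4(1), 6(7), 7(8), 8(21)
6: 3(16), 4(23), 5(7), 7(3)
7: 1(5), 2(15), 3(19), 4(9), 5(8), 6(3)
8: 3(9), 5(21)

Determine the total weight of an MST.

Kruskal's algorithm — process edges by increasing weight (ties by edge label):
4–5 (1): add — endpoints in different components.
6–7 (3): add — endpoints in different components.
1–7 (5): add — endpoints in different components.
5–6 (7): add — endpoints in different components.
5–7 (8): skip — 5 and 7 already connected.
3–8 (9): add — endpoints in different components.
4–7 (9): skip — 4 and 7 already connected.
2–4 (10): add — endpoints in different components.
3–5 (10): add — endpoints in different components.
MST edges: 4–5, 6–7, 1–7, 5–6, 3–8, 2–4, 3–5; total weight 1+3+5+7+9+10+10 = 45.

45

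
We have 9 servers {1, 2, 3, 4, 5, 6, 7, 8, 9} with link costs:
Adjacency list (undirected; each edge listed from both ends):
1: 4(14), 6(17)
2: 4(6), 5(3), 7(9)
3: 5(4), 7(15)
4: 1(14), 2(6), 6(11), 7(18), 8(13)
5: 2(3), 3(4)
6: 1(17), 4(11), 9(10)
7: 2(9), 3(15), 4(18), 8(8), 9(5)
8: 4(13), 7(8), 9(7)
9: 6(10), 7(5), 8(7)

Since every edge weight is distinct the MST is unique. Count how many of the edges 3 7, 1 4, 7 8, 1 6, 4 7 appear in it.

Kruskal: consider edges lightest-first.
2 5 (3): add — endpoints in different components.
3 5 (4): add — endpoints in different components.
7 9 (5): add — endpoints in different components.
2 4 (6): add — endpoints in different components.
8 9 (7): add — endpoints in different components.
7 8 (8): skip — 7 and 8 already connected.
2 7 (9): add — endpoints in different components.
6 9 (10): add — endpoints in different components.
4 6 (11): skip — 4 and 6 already connected.
4 8 (13): skip — 4 and 8 already connected.
1 4 (14): add — endpoints in different components.
MST edge set: {2 5, 3 5, 7 9, 2 4, 8 9, 2 7, 6 9, 1 4}.
Of the listed edges, {1 4} are in the MST → 1.

1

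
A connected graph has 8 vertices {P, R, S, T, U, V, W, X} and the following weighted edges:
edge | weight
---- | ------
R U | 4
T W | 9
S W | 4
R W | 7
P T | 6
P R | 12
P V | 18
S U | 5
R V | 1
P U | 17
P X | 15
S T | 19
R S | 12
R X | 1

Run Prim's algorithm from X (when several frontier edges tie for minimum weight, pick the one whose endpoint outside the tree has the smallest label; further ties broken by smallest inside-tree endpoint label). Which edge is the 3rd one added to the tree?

R-U

Prim's algorithm from X:
Step 1: frontier [R X 1, P X 15] → take R X (1); add R.
Step 2: frontier [R V 1, R U 4, R W 7, P R 12, R S 12, P X 15] → take R V (1); add V.
Step 3: frontier [R U 4, R W 7, P R 12, R S 12, P V 18, P X 15] → take R U (4); add U.
Step 4: frontier [R W 7, P R 12, R S 12, S U 5, P U 17, P V 18, P X 15] → take S U (5); add S.
Step 5: frontier [R W 7, P R 12, S W 4, S T 19, P U 17, P V 18, P X 15] → take S W (4); add W.
Step 6: frontier [P R 12, S T 19, P U 17, P V 18, T W 9, P X 15] → take T W (9); add T.
Step 7: frontier [P R 12, P T 6, P U 17, P V 18, P X 15] → take P T (6); add P.
The 3rd edge added is R U.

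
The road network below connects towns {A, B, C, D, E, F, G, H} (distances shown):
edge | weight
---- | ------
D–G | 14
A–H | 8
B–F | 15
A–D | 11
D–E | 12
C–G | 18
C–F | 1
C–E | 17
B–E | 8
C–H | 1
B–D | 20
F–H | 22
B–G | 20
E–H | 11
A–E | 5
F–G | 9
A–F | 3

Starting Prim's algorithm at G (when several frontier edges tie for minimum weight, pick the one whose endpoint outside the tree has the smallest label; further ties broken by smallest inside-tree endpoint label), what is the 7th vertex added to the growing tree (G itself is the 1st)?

B

Grow the tree from G using Prim:
Step 1: cheapest edge leaving the tree is F–G (9); add F.
Step 2: cheapest edge leaving the tree is C–F (1); add C.
Step 3: cheapest edge leaving the tree is C–H (1); add H.
Step 4: cheapest edge leaving the tree is A–F (3); add A.
Step 5: cheapest edge leaving the tree is A–E (5); add E.
Step 6: cheapest edge leaving the tree is B–E (8); add B.
Step 7: cheapest edge leaving the tree is A–D (11); add D.
Vertex order: G, F, C, H, A, E, B, D. The 7th vertex is B.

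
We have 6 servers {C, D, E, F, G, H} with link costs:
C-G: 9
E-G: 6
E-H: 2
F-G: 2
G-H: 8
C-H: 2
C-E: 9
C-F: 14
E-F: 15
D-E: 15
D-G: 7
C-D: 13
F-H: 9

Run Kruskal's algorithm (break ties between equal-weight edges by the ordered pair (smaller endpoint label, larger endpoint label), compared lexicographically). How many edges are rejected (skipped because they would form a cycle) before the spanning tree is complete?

Sort edges by weight, then run Kruskal:
C-H (2): add — endpoints in different components.
E-H (2): add — endpoints in different components.
F-G (2): add — endpoints in different components.
E-G (6): add — endpoints in different components.
D-G (7): add — endpoints in different components.
Edges rejected before the tree was complete: 0.

0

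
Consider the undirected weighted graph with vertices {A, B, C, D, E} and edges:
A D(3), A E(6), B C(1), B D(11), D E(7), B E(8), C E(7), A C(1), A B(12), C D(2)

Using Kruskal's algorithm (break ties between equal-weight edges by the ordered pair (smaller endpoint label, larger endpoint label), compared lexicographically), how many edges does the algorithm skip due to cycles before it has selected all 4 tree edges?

1

Kruskal: consider edges lightest-first.
A C (1): add — endpoints in different components.
B C (1): add — endpoints in different components.
C D (2): add — endpoints in different components.
A D (3): skip — A and D already connected.
A E (6): add — endpoints in different components.
Edges rejected before the tree was complete: 1.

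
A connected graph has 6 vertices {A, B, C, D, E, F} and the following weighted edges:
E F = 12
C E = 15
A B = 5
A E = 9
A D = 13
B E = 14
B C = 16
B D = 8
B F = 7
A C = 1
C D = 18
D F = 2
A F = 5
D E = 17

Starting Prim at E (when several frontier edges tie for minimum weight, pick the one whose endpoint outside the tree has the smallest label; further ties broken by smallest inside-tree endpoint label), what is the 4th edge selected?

A-F

Prim's algorithm from E:
Step 1: cheapest edge leaving the tree is A E (9); add A.
Step 2: cheapest edge leaving the tree is A C (1); add C.
Step 3: cheapest edge leaving the tree is A B (5); add B.
Step 4: cheapest edge leaving the tree is A F (5); add F.
Step 5: cheapest edge leaving the tree is D F (2); add D.
The 4th edge added is A F.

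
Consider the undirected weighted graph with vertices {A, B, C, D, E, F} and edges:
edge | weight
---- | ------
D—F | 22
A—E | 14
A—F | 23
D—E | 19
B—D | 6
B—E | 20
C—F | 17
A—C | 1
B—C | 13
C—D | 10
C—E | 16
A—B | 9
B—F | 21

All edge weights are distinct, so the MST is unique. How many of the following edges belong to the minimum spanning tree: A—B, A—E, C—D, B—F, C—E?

Kruskal's algorithm — process edges by increasing weight (ties by edge label):
A—C (1): add. Components now {A,C} {B} {D} {E} {F}
B—D (6): add. Components now {A,C} {B,D} {E} {F}
A—B (9): add. Components now {A,B,C,D} {E} {F}
C—D (10): skip — C and D already connected.
B—C (13): skip — B and C already connected.
A—E (14): add. Components now {A,B,C,D,E} {F}
C—E (16): skip — C and E already connected.
C—F (17): add. Components now {A,B,C,D,E,F}
MST edge set: {A—C, B—D, A—B, A—E, C—F}.
Of the listed edges, {A—B, A—E} are in the MST → 2.

2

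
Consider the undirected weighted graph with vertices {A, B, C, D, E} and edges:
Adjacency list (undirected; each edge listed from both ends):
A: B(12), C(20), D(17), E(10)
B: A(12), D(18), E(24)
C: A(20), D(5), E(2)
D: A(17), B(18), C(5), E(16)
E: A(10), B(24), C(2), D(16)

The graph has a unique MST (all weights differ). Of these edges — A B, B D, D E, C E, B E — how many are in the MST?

2

Sort edges by weight, then run Kruskal:
C E (2): add. Components now {A} {B} {C,E} {D}
C D (5): add. Components now {A} {B} {C,D,E}
A E (10): add. Components now {A,C,D,E} {B}
A B (12): add. Components now {A,B,C,D,E}
MST edge set: {C E, C D, A E, A B}.
Of the listed edges, {A B, C E} are in the MST → 2.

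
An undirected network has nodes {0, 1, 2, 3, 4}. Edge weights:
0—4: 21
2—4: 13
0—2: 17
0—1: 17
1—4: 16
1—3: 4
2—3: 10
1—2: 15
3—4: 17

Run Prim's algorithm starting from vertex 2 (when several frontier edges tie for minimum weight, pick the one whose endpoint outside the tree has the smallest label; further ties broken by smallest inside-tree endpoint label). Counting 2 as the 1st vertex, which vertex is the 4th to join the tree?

Prim's algorithm from 2:
Step 1: frontier [2—3 10, 2—4 13, 1—2 15, 0—2 17] → take 2—3 (10); add 3.
Step 2: frontier [2—4 13, 1—2 15, 0—2 17, 1—3 4, 3—4 17] → take 1—3 (4); add 1.
Step 3: frontier [1—4 16, 0—1 17, 2—4 13, 0—2 17, 3—4 17] → take 2—4 (13); add 4.
Step 4: frontier [0—1 17, 0—2 17, 0—4 21] → take 0—1 (17); add 0.
Vertex order: 2, 3, 1, 4, 0. The 4th vertex is 4.

4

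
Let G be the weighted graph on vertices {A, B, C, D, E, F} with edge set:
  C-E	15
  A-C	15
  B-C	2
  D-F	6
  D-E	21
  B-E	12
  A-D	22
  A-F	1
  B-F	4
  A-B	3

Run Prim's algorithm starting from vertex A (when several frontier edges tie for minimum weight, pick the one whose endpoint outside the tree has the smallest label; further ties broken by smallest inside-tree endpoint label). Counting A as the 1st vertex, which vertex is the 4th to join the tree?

C

Prim, starting at A.
Step 1: frontier [A-F 1, A-B 3, A-C 15, A-D 22] → take A-F (1); add F.
Step 2: frontier [A-B 3, A-C 15, A-D 22, B-F 4, D-F 6] → take A-B (3); add B.
Step 3: frontier [A-C 15, A-D 22, B-C 2, B-E 12, D-F 6] → take B-C (2); add C.
Step 4: frontier [A-D 22, B-E 12, C-E 15, D-F 6] → take D-F (6); add D.
Step 5: frontier [B-E 12, C-E 15, D-E 21] → take B-E (12); add E.
Vertex order: A, F, B, C, D, E. The 4th vertex is C.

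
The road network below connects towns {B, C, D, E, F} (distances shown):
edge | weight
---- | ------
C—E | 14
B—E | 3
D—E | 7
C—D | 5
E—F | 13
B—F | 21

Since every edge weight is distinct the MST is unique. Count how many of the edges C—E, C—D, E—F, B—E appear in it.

3

Sort edges by weight, then run Kruskal:
B—E (3): add. Components now {B,E} {C} {D} {F}
C—D (5): add. Components now {B,E} {C,D} {F}
D—E (7): add. Components now {B,C,D,E} {F}
E—F (13): add. Components now {B,C,D,E,F}
MST edge set: {B—E, C—D, D—E, E—F}.
Of the listed edges, {C—D, E—F, B—E} are in the MST → 3.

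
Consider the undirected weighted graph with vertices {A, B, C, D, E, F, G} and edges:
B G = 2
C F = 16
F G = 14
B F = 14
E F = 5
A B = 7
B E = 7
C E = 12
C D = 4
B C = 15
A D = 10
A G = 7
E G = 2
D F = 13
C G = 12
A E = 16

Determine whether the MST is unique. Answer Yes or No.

No

Kruskal: consider edges lightest-first.
B G (2): add. Components now {A} {B,G} {C} {D} {E} {F}
E G (2): add. Components now {A} {B,E,G} {C} {D} {F}
C D (4): add. Components now {A} {B,E,G} {C,D} {F}
E F (5): add. Components now {A} {B,E,F,G} {C,D}
A B (7): add. Components now {A,B,E,F,G} {C,D}
A G (7): skip — A and G already connected.
B E (7): skip — B and E already connected.
A D (10): add. Components now {A,B,C,D,E,F,G}
Non-tree edge A G has weight 7, equal to the heaviest edge on its tree cycle — swapping gives another MST of the same weight. Not unique.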